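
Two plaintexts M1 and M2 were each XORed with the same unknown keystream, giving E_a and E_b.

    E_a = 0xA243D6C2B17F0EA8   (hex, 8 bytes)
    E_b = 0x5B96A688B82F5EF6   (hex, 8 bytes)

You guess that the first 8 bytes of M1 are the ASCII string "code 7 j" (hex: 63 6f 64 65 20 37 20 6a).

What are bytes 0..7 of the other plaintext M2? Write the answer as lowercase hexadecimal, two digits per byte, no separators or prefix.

9aba142f29677034

First, E_a ⊕ E_b = (M1 ⊕ K) ⊕ (M2 ⊕ K) = M1 ⊕ M2, so the key drops out. Then M2 = (M1 ⊕ M2) ⊕ M1 over the first 8 bytes.
byte 0: (a2 xor 5b) xor 63 = f9 xor 63 = 9a
byte 1: (43 xor 96) xor 6f = d5 xor 6f = ba
byte 2: (d6 xor a6) xor 64 = 70 xor 64 = 14
byte 3: (c2 xor 88) xor 65 = 4a xor 65 = 2f
byte 4: (b1 xor b8) xor 20 = 09 xor 20 = 29
byte 5: (7f xor 2f) xor 37 = 50 xor 37 = 67
byte 6: (0e xor 5e) xor 20 = 50 xor 20 = 70
byte 7: (a8 xor f6) xor 6a = 5e xor 6a = 34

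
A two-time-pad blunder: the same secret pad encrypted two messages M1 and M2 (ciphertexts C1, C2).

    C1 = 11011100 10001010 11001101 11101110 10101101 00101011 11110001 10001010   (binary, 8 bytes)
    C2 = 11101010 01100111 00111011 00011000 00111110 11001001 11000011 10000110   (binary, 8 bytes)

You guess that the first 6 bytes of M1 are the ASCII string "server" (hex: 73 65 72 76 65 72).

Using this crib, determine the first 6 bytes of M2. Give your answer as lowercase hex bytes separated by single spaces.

First, C1 ⊕ C2 = (M1 ⊕ K) ⊕ (M2 ⊕ K) = M1 ⊕ M2, so the key drops out. Then M2 = (M1 ⊕ M2) ⊕ M1 over the first 6 bytes.
byte 0: (dc ^ ea) ^ 73 = 36 ^ 73 = 45
byte 1: (8a ^ 67) ^ 65 = ed ^ 65 = 88
byte 2: (cd ^ 3b) ^ 72 = f6 ^ 72 = 84
byte 3: (ee ^ 18) ^ 76 = f6 ^ 76 = 80
byte 4: (ad ^ 3e) ^ 65 = 93 ^ 65 = f6
byte 5: (2b ^ c9) ^ 72 = e2 ^ 72 = 90

45 88 84 80 f6 90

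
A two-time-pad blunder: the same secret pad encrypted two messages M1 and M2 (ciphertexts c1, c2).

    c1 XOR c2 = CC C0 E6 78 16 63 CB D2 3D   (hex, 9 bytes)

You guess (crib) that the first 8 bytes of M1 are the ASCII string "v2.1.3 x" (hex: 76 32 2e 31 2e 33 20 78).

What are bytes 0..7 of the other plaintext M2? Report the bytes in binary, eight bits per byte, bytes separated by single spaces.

10111010 11110010 11001000 01001001 00111000 01010000 11101011 10101010

Since c1 ⊕ c2 = M1 ⊕ M2, XORing with the guessed M1 bytes yields the corresponding M2 bytes: M2 = (c1 ⊕ c2) ⊕ M1.
byte 0: cc XOR 76 = ba
byte 1: c0 XOR 32 = f2
byte 2: e6 XOR 2e = c8
byte 3: 78 XOR 31 = 49
byte 4: 16 XOR 2e = 38
byte 5: 63 XOR 33 = 50
byte 6: cb XOR 20 = eb
byte 7: d2 XOR 78 = aa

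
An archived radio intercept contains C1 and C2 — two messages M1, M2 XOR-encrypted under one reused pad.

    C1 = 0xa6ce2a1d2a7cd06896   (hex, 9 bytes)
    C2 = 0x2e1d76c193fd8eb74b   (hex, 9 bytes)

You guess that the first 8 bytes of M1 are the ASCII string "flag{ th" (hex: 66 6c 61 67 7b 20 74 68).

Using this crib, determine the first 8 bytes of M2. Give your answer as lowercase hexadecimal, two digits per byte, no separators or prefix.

First, C1 ⊕ C2 = (M1 ⊕ K) ⊕ (M2 ⊕ K) = M1 ⊕ M2, so the key drops out. Then M2 = (M1 ⊕ M2) ⊕ M1 over the first 8 bytes.
byte 0: (a6 XOR 2e) XOR 66 = 88 XOR 66 = ee
byte 1: (ce XOR 1d) XOR 6c = d3 XOR 6c = bf
byte 2: (2a XOR 76) XOR 61 = 5c XOR 61 = 3d
byte 3: (1d XOR c1) XOR 67 = dc XOR 67 = bb
byte 4: (2a XOR 93) XOR 7b = b9 XOR 7b = c2
byte 5: (7c XOR fd) XOR 20 = 81 XOR 20 = a1
byte 6: (d0 XOR 8e) XOR 74 = 5e XOR 74 = 2a
byte 7: (68 XOR b7) XOR 68 = df XOR 68 = b7

eebf3dbbc2a12ab7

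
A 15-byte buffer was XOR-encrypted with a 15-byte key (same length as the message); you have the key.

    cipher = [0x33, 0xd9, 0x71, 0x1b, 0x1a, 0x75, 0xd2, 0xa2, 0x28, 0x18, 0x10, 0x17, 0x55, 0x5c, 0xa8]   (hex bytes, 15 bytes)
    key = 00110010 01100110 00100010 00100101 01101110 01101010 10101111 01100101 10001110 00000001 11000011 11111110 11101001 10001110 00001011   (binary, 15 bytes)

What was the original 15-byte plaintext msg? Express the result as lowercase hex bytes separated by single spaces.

01 bf 53 3e 74 1f 7d c7 a6 19 d3 e9 bc d2 a3

XOR is its own inverse, so applying the key byte-wise gives the result directly.
byte 0: 00110011 XOR 00110010 = 00000001
byte 1: 11011001 XOR 01100110 = 10111111
byte 2: 01110001 XOR 00100010 = 01010011
byte 3: 00011011 XOR 00100101 = 00111110
byte 4: 00011010 XOR 01101110 = 01110100
byte 5: 01110101 XOR 01101010 = 00011111
byte 6: 11010010 XOR 10101111 = 01111101
byte 7: 10100010 XOR 01100101 = 11000111
byte 8: 00101000 XOR 10001110 = 10100110
byte 9: 00011000 XOR 00000001 = 00011001
byte 10: 00010000 XOR 11000011 = 11010011
byte 11: 00010111 XOR 11111110 = 11101001
byte 12: 01010101 XOR 11101001 = 10111100
byte 13: 01011100 XOR 10001110 = 11010010
byte 14: 10101000 XOR 00001011 = 10100011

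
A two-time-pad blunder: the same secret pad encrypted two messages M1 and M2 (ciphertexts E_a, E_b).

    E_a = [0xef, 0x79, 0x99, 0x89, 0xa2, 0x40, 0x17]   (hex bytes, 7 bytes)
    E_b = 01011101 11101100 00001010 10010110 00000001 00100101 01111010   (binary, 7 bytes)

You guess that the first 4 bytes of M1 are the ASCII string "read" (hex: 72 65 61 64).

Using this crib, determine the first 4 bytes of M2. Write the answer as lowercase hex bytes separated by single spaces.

First, E_a ⊕ E_b = (M1 ⊕ K) ⊕ (M2 ⊕ K) = M1 ⊕ M2, so the key drops out. Then M2 = (M1 ⊕ M2) ⊕ M1 over the first 4 bytes.
byte 0: (ef ⊕ 5d) ⊕ 72 = b2 ⊕ 72 = c0
byte 1: (79 ⊕ ec) ⊕ 65 = 95 ⊕ 65 = f0
byte 2: (99 ⊕ 0a) ⊕ 61 = 93 ⊕ 61 = f2
byte 3: (89 ⊕ 96) ⊕ 64 = 1f ⊕ 64 = 7b

c0 f0 f2 7b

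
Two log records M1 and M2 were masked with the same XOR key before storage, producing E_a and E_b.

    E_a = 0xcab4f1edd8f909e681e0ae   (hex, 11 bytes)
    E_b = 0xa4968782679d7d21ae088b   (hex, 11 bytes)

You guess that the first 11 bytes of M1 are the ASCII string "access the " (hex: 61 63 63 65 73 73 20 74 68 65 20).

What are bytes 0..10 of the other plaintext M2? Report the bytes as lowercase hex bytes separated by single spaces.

First, E_a ⊕ E_b = (M1 ⊕ K) ⊕ (M2 ⊕ K) = M1 ⊕ M2, so the key drops out. Then M2 = (M1 ⊕ M2) ⊕ M1 over the first 11 bytes.
byte 0: (ca XOR a4) XOR 61 = 6e XOR 61 = 0f
byte 1: (b4 XOR 96) XOR 63 = 22 XOR 63 = 41
byte 2: (f1 XOR 87) XOR 63 = 76 XOR 63 = 15
byte 3: (ed XOR 82) XOR 65 = 6f XOR 65 = 0a
byte 4: (d8 XOR 67) XOR 73 = bf XOR 73 = cc
byte 5: (f9 XOR 9d) XOR 73 = 64 XOR 73 = 17
byte 6: (09 XOR 7d) XOR 20 = 74 XOR 20 = 54
byte 7: (e6 XOR 21) XOR 74 = c7 XOR 74 = b3
byte 8: (81 XOR ae) XOR 68 = 2f XOR 68 = 47
byte 9: (e0 XOR 08) XOR 65 = e8 XOR 65 = 8d
byte 10: (ae XOR 8b) XOR 20 = 25 XOR 20 = 05

0f 41 15 0a cc 17 54 b3 47 8d 05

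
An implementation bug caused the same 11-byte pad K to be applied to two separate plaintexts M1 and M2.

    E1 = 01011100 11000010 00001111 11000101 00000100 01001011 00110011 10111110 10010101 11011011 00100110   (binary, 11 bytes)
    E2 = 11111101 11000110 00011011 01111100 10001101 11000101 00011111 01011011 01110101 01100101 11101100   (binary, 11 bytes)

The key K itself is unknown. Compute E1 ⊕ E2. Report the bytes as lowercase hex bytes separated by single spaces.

E1 ⊕ E2 = (M1 ⊕ K) ⊕ (M2 ⊕ K) = M1 ⊕ M2 — the shared key cancels under XOR.
5c ⊕ fd = a1
c2 ⊕ c6 = 04
0f ⊕ 1b = 14
c5 ⊕ 7c = b9
04 ⊕ 8d = 89
4b ⊕ c5 = 8e
33 ⊕ 1f = 2c
be ⊕ 5b = e5
95 ⊕ 75 = e0
db ⊕ 65 = be
26 ⊕ ec = ca

a1 04 14 b9 89 8e 2c e5 e0 be ca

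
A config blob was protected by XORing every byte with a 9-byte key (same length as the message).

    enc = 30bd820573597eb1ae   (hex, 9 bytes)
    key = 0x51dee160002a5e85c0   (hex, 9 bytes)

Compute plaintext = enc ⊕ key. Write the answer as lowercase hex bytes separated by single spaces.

61 63 63 65 73 73 20 34 6e

30 ^ 51 = 61
bd ^ de = 63
82 ^ e1 = 63
05 ^ 60 = 65
73 ^ 00 = 73
59 ^ 2a = 73
7e ^ 5e = 20
b1 ^ 85 = 34
ae ^ c0 = 6e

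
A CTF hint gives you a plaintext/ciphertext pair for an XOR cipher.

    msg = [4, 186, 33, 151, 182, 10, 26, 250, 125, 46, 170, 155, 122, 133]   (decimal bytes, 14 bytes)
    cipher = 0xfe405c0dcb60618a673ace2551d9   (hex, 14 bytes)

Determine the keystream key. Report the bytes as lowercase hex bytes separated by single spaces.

Since cipher = msg ⊕ key, XORing both sides with msg gives key = msg ⊕ cipher.
byte 0: 04 ^ fe = fa
byte 1: ba ^ 40 = fa
byte 2: 21 ^ 5c = 7d
byte 3: 97 ^ 0d = 9a
byte 4: b6 ^ cb = 7d
byte 5: 0a ^ 60 = 6a
byte 6: 1a ^ 61 = 7b
byte 7: fa ^ 8a = 70
byte 8: 7d ^ 67 = 1a
byte 9: 2e ^ 3a = 14
byte 10: aa ^ ce = 64
byte 11: 9b ^ 25 = be
byte 12: 7a ^ 51 = 2b
byte 13: 85 ^ d9 = 5c

fa fa 7d 9a 7d 6a 7b 70 1a 14 64 be 2b 5c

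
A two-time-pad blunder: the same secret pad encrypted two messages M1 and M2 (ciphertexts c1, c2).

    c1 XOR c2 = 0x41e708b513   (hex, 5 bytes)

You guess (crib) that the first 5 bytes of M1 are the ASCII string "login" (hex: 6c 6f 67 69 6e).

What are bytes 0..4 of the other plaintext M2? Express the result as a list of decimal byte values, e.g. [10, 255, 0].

[45, 136, 111, 220, 125]

Since c1 ⊕ c2 = M1 ⊕ M2, XORing with the guessed M1 bytes yields the corresponding M2 bytes: M2 = (c1 ⊕ c2) ⊕ M1.
01000001 xor 01101100 = 00101101
11100111 xor 01101111 = 10001000
00001000 xor 01100111 = 01101111
10110101 xor 01101001 = 11011100
00010011 xor 01101110 = 01111101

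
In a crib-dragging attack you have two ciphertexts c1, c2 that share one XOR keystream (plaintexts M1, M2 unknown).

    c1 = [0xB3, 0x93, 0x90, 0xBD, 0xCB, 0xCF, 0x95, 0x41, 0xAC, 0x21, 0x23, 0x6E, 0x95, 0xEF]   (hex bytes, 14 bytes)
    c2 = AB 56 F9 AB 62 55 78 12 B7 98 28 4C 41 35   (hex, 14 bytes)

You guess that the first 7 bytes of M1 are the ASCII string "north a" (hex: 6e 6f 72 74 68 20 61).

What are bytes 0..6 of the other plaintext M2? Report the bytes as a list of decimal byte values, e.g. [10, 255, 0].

First, c1 ⊕ c2 = (M1 ⊕ K) ⊕ (M2 ⊕ K) = M1 ⊕ M2, so the key drops out. Then M2 = (M1 ⊕ M2) ⊕ M1 over the first 7 bytes.
byte 0: (b3 XOR ab) XOR 6e = 18 XOR 6e = 76
byte 1: (93 XOR 56) XOR 6f = c5 XOR 6f = aa
byte 2: (90 XOR f9) XOR 72 = 69 XOR 72 = 1b
byte 3: (bd XOR ab) XOR 74 = 16 XOR 74 = 62
byte 4: (cb XOR 62) XOR 68 = a9 XOR 68 = c1
byte 5: (cf XOR 55) XOR 20 = 9a XOR 20 = ba
byte 6: (95 XOR 78) XOR 61 = ed XOR 61 = 8c

[118, 170, 27, 98, 193, 186, 140]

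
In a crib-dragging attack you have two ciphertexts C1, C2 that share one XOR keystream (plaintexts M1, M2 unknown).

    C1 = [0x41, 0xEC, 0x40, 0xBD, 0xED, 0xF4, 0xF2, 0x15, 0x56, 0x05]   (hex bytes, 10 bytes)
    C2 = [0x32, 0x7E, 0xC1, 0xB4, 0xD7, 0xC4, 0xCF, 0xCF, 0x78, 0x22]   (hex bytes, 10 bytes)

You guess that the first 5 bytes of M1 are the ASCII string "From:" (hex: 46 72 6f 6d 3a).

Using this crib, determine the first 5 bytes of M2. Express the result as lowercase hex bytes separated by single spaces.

35 e0 ee 64 00

First, C1 ⊕ C2 = (M1 ⊕ K) ⊕ (M2 ⊕ K) = M1 ⊕ M2, so the key drops out. Then M2 = (M1 ⊕ M2) ⊕ M1 over the first 5 bytes.
byte 0: (41 ^ 32) ^ 46 = 73 ^ 46 = 35
byte 1: (ec ^ 7e) ^ 72 = 92 ^ 72 = e0
byte 2: (40 ^ c1) ^ 6f = 81 ^ 6f = ee
byte 3: (bd ^ b4) ^ 6d = 09 ^ 6d = 64
byte 4: (ed ^ d7) ^ 3a = 3a ^ 3a = 00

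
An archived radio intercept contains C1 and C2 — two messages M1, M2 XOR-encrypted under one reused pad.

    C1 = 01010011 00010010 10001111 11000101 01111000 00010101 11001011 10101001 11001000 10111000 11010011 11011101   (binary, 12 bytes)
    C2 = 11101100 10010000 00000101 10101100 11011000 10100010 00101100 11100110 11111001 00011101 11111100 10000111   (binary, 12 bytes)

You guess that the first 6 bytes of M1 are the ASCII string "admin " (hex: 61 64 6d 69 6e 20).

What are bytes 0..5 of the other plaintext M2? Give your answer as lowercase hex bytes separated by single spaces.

First, C1 ⊕ C2 = (M1 ⊕ K) ⊕ (M2 ⊕ K) = M1 ⊕ M2, so the key drops out. Then M2 = (M1 ⊕ M2) ⊕ M1 over the first 6 bytes.
byte 0: (53 XOR ec) XOR 61 = bf XOR 61 = de
byte 1: (12 XOR 90) XOR 64 = 82 XOR 64 = e6
byte 2: (8f XOR 05) XOR 6d = 8a XOR 6d = e7
byte 3: (c5 XOR ac) XOR 69 = 69 XOR 69 = 00
byte 4: (78 XOR d8) XOR 6e = a0 XOR 6e = ce
byte 5: (15 XOR a2) XOR 20 = b7 XOR 20 = 97

de e6 e7 00 ce 97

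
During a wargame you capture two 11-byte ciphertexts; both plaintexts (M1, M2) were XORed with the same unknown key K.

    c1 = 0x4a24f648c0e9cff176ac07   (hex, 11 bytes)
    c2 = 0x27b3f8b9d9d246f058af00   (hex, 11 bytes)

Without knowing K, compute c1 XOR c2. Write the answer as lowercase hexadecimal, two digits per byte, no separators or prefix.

c1 ⊕ c2 = (M1 ⊕ K) ⊕ (M2 ⊕ K) = M1 ⊕ M2 — the shared key cancels under XOR.
4a xor 27 = 6d
24 xor b3 = 97
f6 xor f8 = 0e
48 xor b9 = f1
c0 xor d9 = 19
e9 xor d2 = 3b
cf xor 46 = 89
f1 xor f0 = 01
76 xor 58 = 2e
ac xor af = 03
07 xor 00 = 07

6d970ef1193b89012e0307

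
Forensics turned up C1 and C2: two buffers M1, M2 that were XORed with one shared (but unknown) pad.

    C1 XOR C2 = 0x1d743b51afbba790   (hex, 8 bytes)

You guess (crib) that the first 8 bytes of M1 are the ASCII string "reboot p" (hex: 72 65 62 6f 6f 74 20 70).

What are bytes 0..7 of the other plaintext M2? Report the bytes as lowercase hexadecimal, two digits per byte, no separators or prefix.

Since C1 ⊕ C2 = M1 ⊕ M2, XORing with the guessed M1 bytes yields the corresponding M2 bytes: M2 = (C1 ⊕ C2) ⊕ M1.
1d xor 72 = 6f
74 xor 65 = 11
3b xor 62 = 59
51 xor 6f = 3e
af xor 6f = c0
bb xor 74 = cf
a7 xor 20 = 87
90 xor 70 = e0

6f11593ec0cf87e0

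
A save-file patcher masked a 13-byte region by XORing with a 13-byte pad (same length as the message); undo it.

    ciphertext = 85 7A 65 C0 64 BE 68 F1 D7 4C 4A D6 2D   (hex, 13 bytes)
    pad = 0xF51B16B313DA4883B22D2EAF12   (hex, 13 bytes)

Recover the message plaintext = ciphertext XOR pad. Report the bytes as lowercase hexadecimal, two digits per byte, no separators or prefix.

85 XOR f5 = 70
7a XOR 1b = 61
65 XOR 16 = 73
c0 XOR b3 = 73
64 XOR 13 = 77
be XOR da = 64
68 XOR 48 = 20
f1 XOR 83 = 72
d7 XOR b2 = 65
4c XOR 2d = 61
4a XOR 2e = 64
d6 XOR af = 79
2d XOR 12 = 3f

7061737377642072656164793f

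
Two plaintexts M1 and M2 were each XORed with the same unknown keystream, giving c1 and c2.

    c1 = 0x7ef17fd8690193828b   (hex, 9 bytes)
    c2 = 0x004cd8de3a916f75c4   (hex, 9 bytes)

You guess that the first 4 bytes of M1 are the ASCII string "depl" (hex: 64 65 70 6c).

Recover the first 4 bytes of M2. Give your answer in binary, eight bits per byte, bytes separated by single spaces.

First, c1 ⊕ c2 = (M1 ⊕ K) ⊕ (M2 ⊕ K) = M1 ⊕ M2, so the key drops out. Then M2 = (M1 ⊕ M2) ⊕ M1 over the first 4 bytes.
byte 0: (7e xor 00) xor 64 = 7e xor 64 = 1a
byte 1: (f1 xor 4c) xor 65 = bd xor 65 = d8
byte 2: (7f xor d8) xor 70 = a7 xor 70 = d7
byte 3: (d8 xor de) xor 6c = 06 xor 6c = 6a

00011010 11011000 11010111 01101010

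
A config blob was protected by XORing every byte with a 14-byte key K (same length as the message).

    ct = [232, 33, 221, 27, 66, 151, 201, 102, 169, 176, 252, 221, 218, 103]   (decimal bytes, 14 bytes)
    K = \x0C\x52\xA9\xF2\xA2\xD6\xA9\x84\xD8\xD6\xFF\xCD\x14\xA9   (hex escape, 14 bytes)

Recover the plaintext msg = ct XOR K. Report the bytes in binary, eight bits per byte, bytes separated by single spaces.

byte 0: e8 ⊕ 0c = e4
byte 1: 21 ⊕ 52 = 73
byte 2: dd ⊕ a9 = 74
byte 3: 1b ⊕ f2 = e9
byte 4: 42 ⊕ a2 = e0
byte 5: 97 ⊕ d6 = 41
byte 6: c9 ⊕ a9 = 60
byte 7: 66 ⊕ 84 = e2
byte 8: a9 ⊕ d8 = 71
byte 9: b0 ⊕ d6 = 66
byte 10: fc ⊕ ff = 03
byte 11: dd ⊕ cd = 10
byte 12: da ⊕ 14 = ce
byte 13: 67 ⊕ a9 = ce

11100100 01110011 01110100 11101001 11100000 01000001 01100000 11100010 01110001 01100110 00000011 00010000 11001110 11001110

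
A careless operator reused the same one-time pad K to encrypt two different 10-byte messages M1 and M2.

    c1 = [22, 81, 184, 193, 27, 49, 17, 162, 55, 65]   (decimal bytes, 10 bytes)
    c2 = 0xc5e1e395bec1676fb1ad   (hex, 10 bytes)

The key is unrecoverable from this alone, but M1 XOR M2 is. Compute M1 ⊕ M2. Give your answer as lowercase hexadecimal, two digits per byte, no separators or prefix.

d3b05b54a5f076cd86ec

c1 ⊕ c2 = (M1 ⊕ K) ⊕ (M2 ⊕ K) = M1 ⊕ M2 — the shared key cancels under XOR.
16 xor c5 = d3
51 xor e1 = b0
b8 xor e3 = 5b
c1 xor 95 = 54
1b xor be = a5
31 xor c1 = f0
11 xor 67 = 76
a2 xor 6f = cd
37 xor b1 = 86
41 xor ad = ec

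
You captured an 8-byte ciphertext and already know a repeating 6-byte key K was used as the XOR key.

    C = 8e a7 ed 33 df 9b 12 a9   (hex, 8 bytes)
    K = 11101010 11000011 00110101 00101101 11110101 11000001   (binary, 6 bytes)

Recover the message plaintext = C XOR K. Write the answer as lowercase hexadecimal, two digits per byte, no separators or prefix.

6464d81e2a5af86a

The 6-byte key repeats, so the effective keystream is ea c3 35 2d f5 c1 ea c3.
byte 0: 8e ^ ea = 64
byte 1: a7 ^ c3 = 64
byte 2: ed ^ 35 = d8
byte 3: 33 ^ 2d = 1e
byte 4: df ^ f5 = 2a
byte 5: 9b ^ c1 = 5a
byte 6: 12 ^ ea = f8
byte 7: a9 ^ c3 = 6a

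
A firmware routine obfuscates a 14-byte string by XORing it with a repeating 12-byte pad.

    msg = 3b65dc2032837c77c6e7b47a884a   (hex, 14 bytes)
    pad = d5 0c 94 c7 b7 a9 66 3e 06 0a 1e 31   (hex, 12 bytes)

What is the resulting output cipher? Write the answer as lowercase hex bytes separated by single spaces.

ee 69 48 e7 85 2a 1a 49 c0 ed aa 4b 5d 46

The 12-byte key repeats, so the effective keystream is d5 0c 94 c7 b7 a9 66 3e 06 0a 1e 31 d5 0c.
byte 0: 3b XOR d5 = ee
byte 1: 65 XOR 0c = 69
byte 2: dc XOR 94 = 48
byte 3: 20 XOR c7 = e7
byte 4: 32 XOR b7 = 85
byte 5: 83 XOR a9 = 2a
byte 6: 7c XOR 66 = 1a
byte 7: 77 XOR 3e = 49
byte 8: c6 XOR 06 = c0
byte 9: e7 XOR 0a = ed
byte 10: b4 XOR 1e = aa
byte 11: 7a XOR 31 = 4b
byte 12: 88 XOR d5 = 5d
byte 13: 4a XOR 0c = 46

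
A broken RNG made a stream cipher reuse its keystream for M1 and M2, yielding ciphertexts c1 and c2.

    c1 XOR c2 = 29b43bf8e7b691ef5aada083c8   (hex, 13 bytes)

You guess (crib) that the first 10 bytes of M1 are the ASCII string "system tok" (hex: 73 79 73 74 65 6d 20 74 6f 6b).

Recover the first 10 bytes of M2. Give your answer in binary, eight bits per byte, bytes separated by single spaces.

Since c1 ⊕ c2 = M1 ⊕ M2, XORing with the guessed M1 bytes yields the corresponding M2 bytes: M2 = (c1 ⊕ c2) ⊕ M1.
 41 XOR 115 =  90
180 XOR 121 = 205
 59 XOR 115 =  72
248 XOR 116 = 140
231 XOR 101 = 130
182 XOR 109 = 219
145 XOR  32 = 177
239 XOR 116 = 155
 90 XOR 111 =  53
173 XOR 107 = 198

01011010 11001101 01001000 10001100 10000010 11011011 10110001 10011011 00110101 11000110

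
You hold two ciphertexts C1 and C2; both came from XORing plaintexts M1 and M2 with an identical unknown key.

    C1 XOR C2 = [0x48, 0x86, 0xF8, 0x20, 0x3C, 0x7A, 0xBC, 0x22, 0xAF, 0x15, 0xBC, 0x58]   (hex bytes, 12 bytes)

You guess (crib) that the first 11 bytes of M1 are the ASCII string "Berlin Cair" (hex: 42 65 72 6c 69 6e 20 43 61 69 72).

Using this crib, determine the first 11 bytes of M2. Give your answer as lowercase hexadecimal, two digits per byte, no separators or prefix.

Since C1 ⊕ C2 = M1 ⊕ M2, XORing with the guessed M1 bytes yields the corresponding M2 bytes: M2 = (C1 ⊕ C2) ⊕ M1.
byte 0: 48 XOR 42 = 0a
byte 1: 86 XOR 65 = e3
byte 2: f8 XOR 72 = 8a
byte 3: 20 XOR 6c = 4c
byte 4: 3c XOR 69 = 55
byte 5: 7a XOR 6e = 14
byte 6: bc XOR 20 = 9c
byte 7: 22 XOR 43 = 61
byte 8: af XOR 61 = ce
byte 9: 15 XOR 69 = 7c
byte 10: bc XOR 72 = ce

0ae38a4c55149c61ce7cce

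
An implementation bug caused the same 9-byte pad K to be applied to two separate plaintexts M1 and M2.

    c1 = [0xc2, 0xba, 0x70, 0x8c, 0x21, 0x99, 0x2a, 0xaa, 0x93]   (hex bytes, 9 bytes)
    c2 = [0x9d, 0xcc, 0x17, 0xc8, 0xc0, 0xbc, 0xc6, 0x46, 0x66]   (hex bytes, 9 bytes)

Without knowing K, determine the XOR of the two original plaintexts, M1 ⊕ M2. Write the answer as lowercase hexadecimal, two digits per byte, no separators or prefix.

c1 ⊕ c2 = (M1 ⊕ K) ⊕ (M2 ⊕ K) = M1 ⊕ M2 — the shared key cancels under XOR.
c2 ^ 9d = 5f
ba ^ cc = 76
70 ^ 17 = 67
8c ^ c8 = 44
21 ^ c0 = e1
99 ^ bc = 25
2a ^ c6 = ec
aa ^ 46 = ec
93 ^ 66 = f5

5f766744e125ececf5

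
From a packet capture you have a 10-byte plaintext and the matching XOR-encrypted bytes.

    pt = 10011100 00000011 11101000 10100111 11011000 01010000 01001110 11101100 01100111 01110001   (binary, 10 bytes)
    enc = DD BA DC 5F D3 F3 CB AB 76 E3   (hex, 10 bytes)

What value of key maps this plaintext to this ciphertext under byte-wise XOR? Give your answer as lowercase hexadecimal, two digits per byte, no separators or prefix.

41b934f80ba385471192

Since enc = pt ⊕ key, XORing both sides with pt gives key = pt ⊕ enc.
9c xor dd = 41
03 xor ba = b9
e8 xor dc = 34
a7 xor 5f = f8
d8 xor d3 = 0b
50 xor f3 = a3
4e xor cb = 85
ec xor ab = 47
67 xor 76 = 11
71 xor e3 = 92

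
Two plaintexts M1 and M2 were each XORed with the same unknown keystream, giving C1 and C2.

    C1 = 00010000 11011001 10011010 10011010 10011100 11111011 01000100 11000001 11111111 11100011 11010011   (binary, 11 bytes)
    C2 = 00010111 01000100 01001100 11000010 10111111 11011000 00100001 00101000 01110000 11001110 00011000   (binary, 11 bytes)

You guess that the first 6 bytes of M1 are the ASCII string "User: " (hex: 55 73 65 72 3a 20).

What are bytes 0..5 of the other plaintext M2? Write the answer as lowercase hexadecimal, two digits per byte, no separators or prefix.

First, C1 ⊕ C2 = (M1 ⊕ K) ⊕ (M2 ⊕ K) = M1 ⊕ M2, so the key drops out. Then M2 = (M1 ⊕ M2) ⊕ M1 over the first 6 bytes.
byte 0: (10 ⊕ 17) ⊕ 55 = 07 ⊕ 55 = 52
byte 1: (d9 ⊕ 44) ⊕ 73 = 9d ⊕ 73 = ee
byte 2: (9a ⊕ 4c) ⊕ 65 = d6 ⊕ 65 = b3
byte 3: (9a ⊕ c2) ⊕ 72 = 58 ⊕ 72 = 2a
byte 4: (9c ⊕ bf) ⊕ 3a = 23 ⊕ 3a = 19
byte 5: (fb ⊕ d8) ⊕ 20 = 23 ⊕ 20 = 03

52eeb32a1903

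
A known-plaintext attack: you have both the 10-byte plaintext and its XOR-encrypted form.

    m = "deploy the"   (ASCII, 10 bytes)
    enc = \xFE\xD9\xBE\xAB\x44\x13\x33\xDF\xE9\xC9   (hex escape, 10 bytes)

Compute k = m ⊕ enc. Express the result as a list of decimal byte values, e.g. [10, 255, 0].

Since enc = m ⊕ k, XORing both sides with m gives k = m ⊕ enc.
64 ^ fe = 9a
65 ^ d9 = bc
70 ^ be = ce
6c ^ ab = c7
6f ^ 44 = 2b
79 ^ 13 = 6a
20 ^ 33 = 13
74 ^ df = ab
68 ^ e9 = 81
65 ^ c9 = ac

[154, 188, 206, 199, 43, 106, 19, 171, 129, 172]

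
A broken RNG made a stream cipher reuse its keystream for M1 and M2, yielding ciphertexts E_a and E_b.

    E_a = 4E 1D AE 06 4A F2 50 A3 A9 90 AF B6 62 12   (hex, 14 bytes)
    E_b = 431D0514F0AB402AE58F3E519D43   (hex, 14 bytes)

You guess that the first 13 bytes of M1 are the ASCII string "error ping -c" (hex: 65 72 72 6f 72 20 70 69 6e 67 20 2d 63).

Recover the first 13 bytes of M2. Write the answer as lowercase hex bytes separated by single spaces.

First, E_a ⊕ E_b = (M1 ⊕ K) ⊕ (M2 ⊕ K) = M1 ⊕ M2, so the key drops out. Then M2 = (M1 ⊕ M2) ⊕ M1 over the first 13 bytes.
byte 0: (4e ^ 43) ^ 65 = 0d ^ 65 = 68
byte 1: (1d ^ 1d) ^ 72 = 00 ^ 72 = 72
byte 2: (ae ^ 05) ^ 72 = ab ^ 72 = d9
byte 3: (06 ^ 14) ^ 6f = 12 ^ 6f = 7d
byte 4: (4a ^ f0) ^ 72 = ba ^ 72 = c8
byte 5: (f2 ^ ab) ^ 20 = 59 ^ 20 = 79
byte 6: (50 ^ 40) ^ 70 = 10 ^ 70 = 60
byte 7: (a3 ^ 2a) ^ 69 = 89 ^ 69 = e0
byte 8: (a9 ^ e5) ^ 6e = 4c ^ 6e = 22
byte 9: (90 ^ 8f) ^ 67 = 1f ^ 67 = 78
byte 10: (af ^ 3e) ^ 20 = 91 ^ 20 = b1
byte 11: (b6 ^ 51) ^ 2d = e7 ^ 2d = ca
byte 12: (62 ^ 9d) ^ 63 = ff ^ 63 = 9c

68 72 d9 7d c8 79 60 e0 22 78 b1 ca 9c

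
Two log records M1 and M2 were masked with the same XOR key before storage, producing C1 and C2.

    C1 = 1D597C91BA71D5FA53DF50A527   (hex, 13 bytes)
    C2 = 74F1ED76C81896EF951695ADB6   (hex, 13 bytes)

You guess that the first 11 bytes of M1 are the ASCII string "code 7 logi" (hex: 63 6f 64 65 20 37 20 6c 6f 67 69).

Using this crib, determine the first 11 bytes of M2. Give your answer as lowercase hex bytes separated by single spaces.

First, C1 ⊕ C2 = (M1 ⊕ K) ⊕ (M2 ⊕ K) = M1 ⊕ M2, so the key drops out. Then M2 = (M1 ⊕ M2) ⊕ M1 over the first 11 bytes.
byte 0: (1d ^ 74) ^ 63 = 69 ^ 63 = 0a
byte 1: (59 ^ f1) ^ 6f = a8 ^ 6f = c7
byte 2: (7c ^ ed) ^ 64 = 91 ^ 64 = f5
byte 3: (91 ^ 76) ^ 65 = e7 ^ 65 = 82
byte 4: (ba ^ c8) ^ 20 = 72 ^ 20 = 52
byte 5: (71 ^ 18) ^ 37 = 69 ^ 37 = 5e
byte 6: (d5 ^ 96) ^ 20 = 43 ^ 20 = 63
byte 7: (fa ^ ef) ^ 6c = 15 ^ 6c = 79
byte 8: (53 ^ 95) ^ 6f = c6 ^ 6f = a9
byte 9: (df ^ 16) ^ 67 = c9 ^ 67 = ae
byte 10: (50 ^ 95) ^ 69 = c5 ^ 69 = ac

0a c7 f5 82 52 5e 63 79 a9 ae ac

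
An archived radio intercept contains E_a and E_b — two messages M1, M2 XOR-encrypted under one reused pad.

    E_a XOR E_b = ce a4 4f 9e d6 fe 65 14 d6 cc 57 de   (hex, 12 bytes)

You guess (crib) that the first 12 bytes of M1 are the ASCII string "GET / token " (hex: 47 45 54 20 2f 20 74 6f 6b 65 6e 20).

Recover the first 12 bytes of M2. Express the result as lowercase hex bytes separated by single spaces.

89 e1 1b be f9 de 11 7b bd a9 39 fe

Since E_a ⊕ E_b = M1 ⊕ M2, XORing with the guessed M1 bytes yields the corresponding M2 bytes: M2 = (E_a ⊕ E_b) ⊕ M1.
ce ⊕ 47 = 89
a4 ⊕ 45 = e1
4f ⊕ 54 = 1b
9e ⊕ 20 = be
d6 ⊕ 2f = f9
fe ⊕ 20 = de
65 ⊕ 74 = 11
14 ⊕ 6f = 7b
d6 ⊕ 6b = bd
cc ⊕ 65 = a9
57 ⊕ 6e = 39
de ⊕ 20 = fe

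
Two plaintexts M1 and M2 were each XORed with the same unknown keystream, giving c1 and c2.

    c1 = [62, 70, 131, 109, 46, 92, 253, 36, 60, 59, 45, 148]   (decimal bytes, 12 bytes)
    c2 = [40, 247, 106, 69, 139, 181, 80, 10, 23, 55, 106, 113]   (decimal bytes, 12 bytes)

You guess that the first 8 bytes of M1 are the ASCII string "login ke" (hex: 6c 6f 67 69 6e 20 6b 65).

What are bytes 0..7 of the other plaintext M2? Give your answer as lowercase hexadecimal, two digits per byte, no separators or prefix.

First, c1 ⊕ c2 = (M1 ⊕ K) ⊕ (M2 ⊕ K) = M1 ⊕ M2, so the key drops out. Then M2 = (M1 ⊕ M2) ⊕ M1 over the first 8 bytes.
byte 0: (3e ^ 28) ^ 6c = 16 ^ 6c = 7a
byte 1: (46 ^ f7) ^ 6f = b1 ^ 6f = de
byte 2: (83 ^ 6a) ^ 67 = e9 ^ 67 = 8e
byte 3: (6d ^ 45) ^ 69 = 28 ^ 69 = 41
byte 4: (2e ^ 8b) ^ 6e = a5 ^ 6e = cb
byte 5: (5c ^ b5) ^ 20 = e9 ^ 20 = c9
byte 6: (fd ^ 50) ^ 6b = ad ^ 6b = c6
byte 7: (24 ^ 0a) ^ 65 = 2e ^ 65 = 4b

7ade8e41cbc9c64b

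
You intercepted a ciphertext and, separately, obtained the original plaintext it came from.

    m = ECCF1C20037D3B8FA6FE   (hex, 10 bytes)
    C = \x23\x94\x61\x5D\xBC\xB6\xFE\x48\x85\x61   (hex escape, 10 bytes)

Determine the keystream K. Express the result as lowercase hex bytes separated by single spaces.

cf 5b 7d 7d bf cb c5 c7 23 9f

Since C = m ⊕ K, XORing both sides with m gives K = m ⊕ C.
236 XOR  35 = 207
207 XOR 148 =  91
 28 XOR  97 = 125
 32 XOR  93 = 125
  3 XOR 188 = 191
125 XOR 182 = 203
 59 XOR 254 = 197
143 XOR  72 = 199
166 XOR 133 =  35
254 XOR  97 = 159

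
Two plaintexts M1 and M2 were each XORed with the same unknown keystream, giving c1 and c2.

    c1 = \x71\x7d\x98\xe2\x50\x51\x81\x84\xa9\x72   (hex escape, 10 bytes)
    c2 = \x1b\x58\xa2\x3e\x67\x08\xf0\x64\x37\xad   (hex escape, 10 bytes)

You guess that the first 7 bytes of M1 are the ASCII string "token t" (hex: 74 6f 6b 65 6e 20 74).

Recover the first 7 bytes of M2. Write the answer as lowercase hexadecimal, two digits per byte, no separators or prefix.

First, c1 ⊕ c2 = (M1 ⊕ K) ⊕ (M2 ⊕ K) = M1 ⊕ M2, so the key drops out. Then M2 = (M1 ⊕ M2) ⊕ M1 over the first 7 bytes.
byte 0: (71 ⊕ 1b) ⊕ 74 = 6a ⊕ 74 = 1e
byte 1: (7d ⊕ 58) ⊕ 6f = 25 ⊕ 6f = 4a
byte 2: (98 ⊕ a2) ⊕ 6b = 3a ⊕ 6b = 51
byte 3: (e2 ⊕ 3e) ⊕ 65 = dc ⊕ 65 = b9
byte 4: (50 ⊕ 67) ⊕ 6e = 37 ⊕ 6e = 59
byte 5: (51 ⊕ 08) ⊕ 20 = 59 ⊕ 20 = 79
byte 6: (81 ⊕ f0) ⊕ 74 = 71 ⊕ 74 = 05

1e4a51b9597905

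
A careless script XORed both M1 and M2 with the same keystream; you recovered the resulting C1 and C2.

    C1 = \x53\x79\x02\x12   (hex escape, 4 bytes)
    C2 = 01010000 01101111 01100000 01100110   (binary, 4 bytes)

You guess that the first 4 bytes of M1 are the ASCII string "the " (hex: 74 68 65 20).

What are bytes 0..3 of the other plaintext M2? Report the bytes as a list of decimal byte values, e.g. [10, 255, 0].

[119, 126, 7, 84]

First, C1 ⊕ C2 = (M1 ⊕ K) ⊕ (M2 ⊕ K) = M1 ⊕ M2, so the key drops out. Then M2 = (M1 ⊕ M2) ⊕ M1 over the first 4 bytes.
byte 0: (53 ⊕ 50) ⊕ 74 = 03 ⊕ 74 = 77
byte 1: (79 ⊕ 6f) ⊕ 68 = 16 ⊕ 68 = 7e
byte 2: (02 ⊕ 60) ⊕ 65 = 62 ⊕ 65 = 07
byte 3: (12 ⊕ 66) ⊕ 20 = 74 ⊕ 20 = 54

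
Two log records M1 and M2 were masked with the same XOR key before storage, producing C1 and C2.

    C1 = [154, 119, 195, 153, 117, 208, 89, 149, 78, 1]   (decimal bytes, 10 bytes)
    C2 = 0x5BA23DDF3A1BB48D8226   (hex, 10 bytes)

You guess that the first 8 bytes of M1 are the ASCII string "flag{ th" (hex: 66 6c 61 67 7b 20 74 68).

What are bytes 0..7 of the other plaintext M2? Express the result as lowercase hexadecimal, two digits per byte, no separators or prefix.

First, C1 ⊕ C2 = (M1 ⊕ K) ⊕ (M2 ⊕ K) = M1 ⊕ M2, so the key drops out. Then M2 = (M1 ⊕ M2) ⊕ M1 over the first 8 bytes.
byte 0: (9a XOR 5b) XOR 66 = c1 XOR 66 = a7
byte 1: (77 XOR a2) XOR 6c = d5 XOR 6c = b9
byte 2: (c3 XOR 3d) XOR 61 = fe XOR 61 = 9f
byte 3: (99 XOR df) XOR 67 = 46 XOR 67 = 21
byte 4: (75 XOR 3a) XOR 7b = 4f XOR 7b = 34
byte 5: (d0 XOR 1b) XOR 20 = cb XOR 20 = eb
byte 6: (59 XOR b4) XOR 74 = ed XOR 74 = 99
byte 7: (95 XOR 8d) XOR 68 = 18 XOR 68 = 70

a7b99f2134eb9970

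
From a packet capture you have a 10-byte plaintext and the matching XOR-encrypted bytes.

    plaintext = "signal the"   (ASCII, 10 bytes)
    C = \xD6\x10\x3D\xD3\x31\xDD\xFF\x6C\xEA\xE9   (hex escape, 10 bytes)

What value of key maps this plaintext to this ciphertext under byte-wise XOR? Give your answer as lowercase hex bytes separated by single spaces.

a5 79 5a bd 50 b1 df 18 82 8c

Since C = plaintext ⊕ key, XORing both sides with plaintext gives key = plaintext ⊕ C.
byte 0: 01110011 XOR 11010110 = 10100101
byte 1: 01101001 XOR 00010000 = 01111001
byte 2: 01100111 XOR 00111101 = 01011010
byte 3: 01101110 XOR 11010011 = 10111101
byte 4: 01100001 XOR 00110001 = 01010000
byte 5: 01101100 XOR 11011101 = 10110001
byte 6: 00100000 XOR 11111111 = 11011111
byte 7: 01110100 XOR 01101100 = 00011000
byte 8: 01101000 XOR 11101010 = 10000010
byte 9: 01100101 XOR 11101001 = 10001100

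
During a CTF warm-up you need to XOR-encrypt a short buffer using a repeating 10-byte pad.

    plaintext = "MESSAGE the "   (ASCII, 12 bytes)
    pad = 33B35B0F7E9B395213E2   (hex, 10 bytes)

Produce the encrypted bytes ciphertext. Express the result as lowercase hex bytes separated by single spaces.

7e f6 08 5c 3f dc 7c 72 67 8a 56 93

The 10-byte key repeats, so the effective keystream is 33 b3 5b 0f 7e 9b 39 52 13 e2 33 b3.
byte 0: 01001101 XOR 00110011 = 01111110
byte 1: 01000101 XOR 10110011 = 11110110
byte 2: 01010011 XOR 01011011 = 00001000
byte 3: 01010011 XOR 00001111 = 01011100
byte 4: 01000001 XOR 01111110 = 00111111
byte 5: 01000111 XOR 10011011 = 11011100
byte 6: 01000101 XOR 00111001 = 01111100
byte 7: 00100000 XOR 01010010 = 01110010
byte 8: 01110100 XOR 00010011 = 01100111
byte 9: 01101000 XOR 11100010 = 10001010
byte 10: 01100101 XOR 00110011 = 01010110
byte 11: 00100000 XOR 10110011 = 10010011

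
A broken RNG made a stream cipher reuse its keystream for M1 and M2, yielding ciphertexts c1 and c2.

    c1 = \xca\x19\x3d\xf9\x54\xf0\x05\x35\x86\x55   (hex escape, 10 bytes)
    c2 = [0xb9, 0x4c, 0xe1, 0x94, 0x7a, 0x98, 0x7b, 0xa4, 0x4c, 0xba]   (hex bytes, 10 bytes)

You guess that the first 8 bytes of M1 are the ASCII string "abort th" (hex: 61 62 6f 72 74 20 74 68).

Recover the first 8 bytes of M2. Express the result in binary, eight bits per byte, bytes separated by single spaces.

First, c1 ⊕ c2 = (M1 ⊕ K) ⊕ (M2 ⊕ K) = M1 ⊕ M2, so the key drops out. Then M2 = (M1 ⊕ M2) ⊕ M1 over the first 8 bytes.
byte 0: (ca XOR b9) XOR 61 = 73 XOR 61 = 12
byte 1: (19 XOR 4c) XOR 62 = 55 XOR 62 = 37
byte 2: (3d XOR e1) XOR 6f = dc XOR 6f = b3
byte 3: (f9 XOR 94) XOR 72 = 6d XOR 72 = 1f
byte 4: (54 XOR 7a) XOR 74 = 2e XOR 74 = 5a
byte 5: (f0 XOR 98) XOR 20 = 68 XOR 20 = 48
byte 6: (05 XOR 7b) XOR 74 = 7e XOR 74 = 0a
byte 7: (35 XOR a4) XOR 68 = 91 XOR 68 = f9

00010010 00110111 10110011 00011111 01011010 01001000 00001010 11111001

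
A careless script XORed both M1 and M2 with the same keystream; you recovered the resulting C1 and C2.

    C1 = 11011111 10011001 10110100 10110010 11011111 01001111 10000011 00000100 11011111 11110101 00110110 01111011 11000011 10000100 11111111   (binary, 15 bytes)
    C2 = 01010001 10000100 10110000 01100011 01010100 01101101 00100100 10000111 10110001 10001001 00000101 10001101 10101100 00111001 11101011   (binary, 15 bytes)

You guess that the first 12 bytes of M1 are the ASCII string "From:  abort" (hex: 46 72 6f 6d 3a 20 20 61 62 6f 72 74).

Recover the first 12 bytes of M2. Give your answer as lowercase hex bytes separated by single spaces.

First, C1 ⊕ C2 = (M1 ⊕ K) ⊕ (M2 ⊕ K) = M1 ⊕ M2, so the key drops out. Then M2 = (M1 ⊕ M2) ⊕ M1 over the first 12 bytes.
byte 0: (df XOR 51) XOR 46 = 8e XOR 46 = c8
byte 1: (99 XOR 84) XOR 72 = 1d XOR 72 = 6f
byte 2: (b4 XOR b0) XOR 6f = 04 XOR 6f = 6b
byte 3: (b2 XOR 63) XOR 6d = d1 XOR 6d = bc
byte 4: (df XOR 54) XOR 3a = 8b XOR 3a = b1
byte 5: (4f XOR 6d) XOR 20 = 22 XOR 20 = 02
byte 6: (83 XOR 24) XOR 20 = a7 XOR 20 = 87
byte 7: (04 XOR 87) XOR 61 = 83 XOR 61 = e2
byte 8: (df XOR b1) XOR 62 = 6e XOR 62 = 0c
byte 9: (f5 XOR 89) XOR 6f = 7c XOR 6f = 13
byte 10: (36 XOR 05) XOR 72 = 33 XOR 72 = 41
byte 11: (7b XOR 8d) XOR 74 = f6 XOR 74 = 82

c8 6f 6b bc b1 02 87 e2 0c 13 41 82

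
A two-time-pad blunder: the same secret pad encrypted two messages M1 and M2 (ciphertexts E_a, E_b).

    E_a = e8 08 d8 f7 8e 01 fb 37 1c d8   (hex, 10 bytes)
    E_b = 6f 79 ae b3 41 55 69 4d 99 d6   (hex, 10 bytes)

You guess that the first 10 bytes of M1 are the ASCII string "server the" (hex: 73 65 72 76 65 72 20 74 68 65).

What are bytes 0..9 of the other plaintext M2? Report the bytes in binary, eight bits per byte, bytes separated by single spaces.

First, E_a ⊕ E_b = (M1 ⊕ K) ⊕ (M2 ⊕ K) = M1 ⊕ M2, so the key drops out. Then M2 = (M1 ⊕ M2) ⊕ M1 over the first 10 bytes.
byte 0: (e8 xor 6f) xor 73 = 87 xor 73 = f4
byte 1: (08 xor 79) xor 65 = 71 xor 65 = 14
byte 2: (d8 xor ae) xor 72 = 76 xor 72 = 04
byte 3: (f7 xor b3) xor 76 = 44 xor 76 = 32
byte 4: (8e xor 41) xor 65 = cf xor 65 = aa
byte 5: (01 xor 55) xor 72 = 54 xor 72 = 26
byte 6: (fb xor 69) xor 20 = 92 xor 20 = b2
byte 7: (37 xor 4d) xor 74 = 7a xor 74 = 0e
byte 8: (1c xor 99) xor 68 = 85 xor 68 = ed
byte 9: (d8 xor d6) xor 65 = 0e xor 65 = 6b

11110100 00010100 00000100 00110010 10101010 00100110 10110010 00001110 11101101 01101011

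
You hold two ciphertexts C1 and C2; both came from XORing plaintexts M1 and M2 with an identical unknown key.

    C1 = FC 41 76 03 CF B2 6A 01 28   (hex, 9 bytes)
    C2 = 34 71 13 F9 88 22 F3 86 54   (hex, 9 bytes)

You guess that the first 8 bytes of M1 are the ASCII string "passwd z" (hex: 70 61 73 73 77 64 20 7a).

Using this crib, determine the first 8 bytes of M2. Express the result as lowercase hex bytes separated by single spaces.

First, C1 ⊕ C2 = (M1 ⊕ K) ⊕ (M2 ⊕ K) = M1 ⊕ M2, so the key drops out. Then M2 = (M1 ⊕ M2) ⊕ M1 over the first 8 bytes.
byte 0: (fc ⊕ 34) ⊕ 70 = c8 ⊕ 70 = b8
byte 1: (41 ⊕ 71) ⊕ 61 = 30 ⊕ 61 = 51
byte 2: (76 ⊕ 13) ⊕ 73 = 65 ⊕ 73 = 16
byte 3: (03 ⊕ f9) ⊕ 73 = fa ⊕ 73 = 89
byte 4: (cf ⊕ 88) ⊕ 77 = 47 ⊕ 77 = 30
byte 5: (b2 ⊕ 22) ⊕ 64 = 90 ⊕ 64 = f4
byte 6: (6a ⊕ f3) ⊕ 20 = 99 ⊕ 20 = b9
byte 7: (01 ⊕ 86) ⊕ 7a = 87 ⊕ 7a = fd

b8 51 16 89 30 f4 b9 fd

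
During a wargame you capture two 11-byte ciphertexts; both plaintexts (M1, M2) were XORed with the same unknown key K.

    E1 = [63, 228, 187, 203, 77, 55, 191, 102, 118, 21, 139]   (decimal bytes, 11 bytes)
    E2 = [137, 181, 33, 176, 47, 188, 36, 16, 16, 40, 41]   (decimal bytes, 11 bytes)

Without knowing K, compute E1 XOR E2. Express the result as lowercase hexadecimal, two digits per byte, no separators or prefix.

E1 ⊕ E2 = (M1 ⊕ K) ⊕ (M2 ⊕ K) = M1 ⊕ M2 — the shared key cancels under XOR.
 63 XOR 137 = 182
228 XOR 181 =  81
187 XOR  33 = 154
203 XOR 176 = 123
 77 XOR  47 =  98
 55 XOR 188 = 139
191 XOR  36 = 155
102 XOR  16 = 118
118 XOR  16 = 102
 21 XOR  40 =  61
139 XOR  41 = 162

b6519a7b628b9b76663da2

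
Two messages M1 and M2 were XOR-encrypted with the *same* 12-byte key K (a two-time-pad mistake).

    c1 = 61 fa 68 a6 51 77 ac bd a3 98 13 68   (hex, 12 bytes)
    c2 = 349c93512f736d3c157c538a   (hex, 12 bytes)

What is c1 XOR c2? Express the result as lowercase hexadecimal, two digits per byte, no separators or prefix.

5566fbf77e04c181b6e440e2

c1 ⊕ c2 = (M1 ⊕ K) ⊕ (M2 ⊕ K) = M1 ⊕ M2 — the shared key cancels under XOR.
byte 0: 61 xor 34 = 55
byte 1: fa xor 9c = 66
byte 2: 68 xor 93 = fb
byte 3: a6 xor 51 = f7
byte 4: 51 xor 2f = 7e
byte 5: 77 xor 73 = 04
byte 6: ac xor 6d = c1
byte 7: bd xor 3c = 81
byte 8: a3 xor 15 = b6
byte 9: 98 xor 7c = e4
byte 10: 13 xor 53 = 40
byte 11: 68 xor 8a = e2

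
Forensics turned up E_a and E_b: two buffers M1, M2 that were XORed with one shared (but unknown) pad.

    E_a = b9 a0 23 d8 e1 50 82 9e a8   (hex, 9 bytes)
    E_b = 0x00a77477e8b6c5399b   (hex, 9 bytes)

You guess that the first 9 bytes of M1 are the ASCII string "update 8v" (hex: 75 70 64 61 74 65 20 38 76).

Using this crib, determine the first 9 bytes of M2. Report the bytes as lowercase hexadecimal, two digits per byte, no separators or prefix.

First, E_a ⊕ E_b = (M1 ⊕ K) ⊕ (M2 ⊕ K) = M1 ⊕ M2, so the key drops out. Then M2 = (M1 ⊕ M2) ⊕ M1 over the first 9 bytes.
byte 0: (b9 xor 00) xor 75 = b9 xor 75 = cc
byte 1: (a0 xor a7) xor 70 = 07 xor 70 = 77
byte 2: (23 xor 74) xor 64 = 57 xor 64 = 33
byte 3: (d8 xor 77) xor 61 = af xor 61 = ce
byte 4: (e1 xor e8) xor 74 = 09 xor 74 = 7d
byte 5: (50 xor b6) xor 65 = e6 xor 65 = 83
byte 6: (82 xor c5) xor 20 = 47 xor 20 = 67
byte 7: (9e xor 39) xor 38 = a7 xor 38 = 9f
byte 8: (a8 xor 9b) xor 76 = 33 xor 76 = 45

cc7733ce7d83679f45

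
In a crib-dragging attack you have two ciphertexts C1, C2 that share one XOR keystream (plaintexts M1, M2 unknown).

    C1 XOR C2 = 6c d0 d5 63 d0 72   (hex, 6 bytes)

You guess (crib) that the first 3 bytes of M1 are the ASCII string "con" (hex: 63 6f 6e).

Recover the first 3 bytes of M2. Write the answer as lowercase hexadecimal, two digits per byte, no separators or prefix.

0fbfbb

Since C1 ⊕ C2 = M1 ⊕ M2, XORing with the guessed M1 bytes yields the corresponding M2 bytes: M2 = (C1 ⊕ C2) ⊕ M1.
6c xor 63 = 0f
d0 xor 6f = bf
d5 xor 6e = bb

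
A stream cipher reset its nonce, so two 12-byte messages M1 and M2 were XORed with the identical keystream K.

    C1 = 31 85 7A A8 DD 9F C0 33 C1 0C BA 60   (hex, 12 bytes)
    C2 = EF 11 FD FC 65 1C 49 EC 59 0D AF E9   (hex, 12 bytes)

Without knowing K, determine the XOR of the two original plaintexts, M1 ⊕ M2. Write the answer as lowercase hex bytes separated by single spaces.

C1 ⊕ C2 = (M1 ⊕ K) ⊕ (M2 ⊕ K) = M1 ⊕ M2 — the shared key cancels under XOR.
 49 xor 239 = 222
133 xor  17 = 148
122 xor 253 = 135
168 xor 252 =  84
221 xor 101 = 184
159 xor  28 = 131
192 xor  73 = 137
 51 xor 236 = 223
193 xor  89 = 152
 12 xor  13 =   1
186 xor 175 =  21
 96 xor 233 = 137

de 94 87 54 b8 83 89 df 98 01 15 89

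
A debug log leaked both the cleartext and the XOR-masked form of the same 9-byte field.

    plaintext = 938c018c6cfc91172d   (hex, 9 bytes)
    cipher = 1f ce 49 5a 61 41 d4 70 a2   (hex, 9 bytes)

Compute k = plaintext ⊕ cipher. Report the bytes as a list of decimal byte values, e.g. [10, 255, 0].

[140, 66, 72, 214, 13, 189, 69, 103, 143]

Since cipher = plaintext ⊕ k, XORing both sides with plaintext gives k = plaintext ⊕ cipher.
byte 0: 93 ⊕ 1f = 8c
byte 1: 8c ⊕ ce = 42
byte 2: 01 ⊕ 49 = 48
byte 3: 8c ⊕ 5a = d6
byte 4: 6c ⊕ 61 = 0d
byte 5: fc ⊕ 41 = bd
byte 6: 91 ⊕ d4 = 45
byte 7: 17 ⊕ 70 = 67
byte 8: 2d ⊕ a2 = 8f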